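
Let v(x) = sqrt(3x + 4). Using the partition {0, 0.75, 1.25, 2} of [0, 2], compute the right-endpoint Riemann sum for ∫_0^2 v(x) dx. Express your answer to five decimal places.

5.63865

Subinterval widths: 0.75, 0.5, 0.75.
Right endpoints: 0.75, 1.25, 2.
v(0.75) ≈ 2.50000, v(1.25) ≈ 2.78388, v(2) ≈ 3.16228.
Sum = Σ Δx_i · v(x_i).
Sum ≈ 5.63865.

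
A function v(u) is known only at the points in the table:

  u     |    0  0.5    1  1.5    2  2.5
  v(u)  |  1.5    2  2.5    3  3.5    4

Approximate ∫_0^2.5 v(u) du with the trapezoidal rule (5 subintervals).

Δu = 0.5.
T_5 = (0.5/2)·[1.5 + 2·2 + 2·2.5 + 2·3 + 2·3.5 + 4] = 6.875.

6.875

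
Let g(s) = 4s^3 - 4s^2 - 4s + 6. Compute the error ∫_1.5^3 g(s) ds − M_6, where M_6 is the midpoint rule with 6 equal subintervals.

Exact integral: ∫_1.5^3 g(s) ds = 39.9375.
M_6 = 39.7578125.
Error = 39.9375 − 39.7578125 = 0.1796875.

0.1796875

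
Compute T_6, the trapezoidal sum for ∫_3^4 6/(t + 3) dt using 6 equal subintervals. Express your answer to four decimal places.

Δt = (4 − 3)/6 = 1/6.
f(3) = 1, f(19/6) = 36/37, f(10/3) = 18/19, f(3.5) = 12/13, f(11/3) = 0.9, f(23/6) = 36/41, f(4) = 6/7.
T_6 = (Δt/2)·[f(t_0) + 2f(t_1) + ... + 2f(t_{5}) + f(t_6)].
Sum ≈ 0.9250.

0.9250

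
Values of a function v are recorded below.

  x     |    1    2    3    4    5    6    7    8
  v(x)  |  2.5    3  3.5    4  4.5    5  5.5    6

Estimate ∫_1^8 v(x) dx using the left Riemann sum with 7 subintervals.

28

Δx = 1.
Sum = 1·[2.5 + 3 + 3.5 + 4 + 4.5 + 5 + 5.5] = 28.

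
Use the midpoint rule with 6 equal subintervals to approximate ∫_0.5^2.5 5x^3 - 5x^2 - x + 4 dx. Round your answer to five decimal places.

27.59259

Δx = (2.5 − 0.5)/6 = 1/3.
Midpoints: 2/3, 1, 4/3, 5/3, 2, 7/3.
f(2/3) = 70/27, f(1) = 3, f(4/3) = 152/27, f(5/3) = 313/27, f(2) = 22, f(7/3) = 1025/27.
Sum = Δx · [f(2/3) + f(1) + f(4/3) + ...].
Sum ≈ 27.59259.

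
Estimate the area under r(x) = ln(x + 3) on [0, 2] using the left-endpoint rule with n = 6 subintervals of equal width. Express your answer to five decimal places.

2.66498

Δx = (2 − 0)/6 = 1/3.
Left endpoints: 0, 1/3, 2/3, 1, 4/3, 5/3.
r(0) ≈ 1.09861, r(1/3) ≈ 1.20397, r(2/3) ≈ 1.29928, r(1) ≈ 1.38629, r(4/3) ≈ 1.46634, r(5/3) ≈ 1.54045.
Sum = Δx · [r(0) + r(1/3) + r(2/3) + ...].
Sum ≈ 2.66498.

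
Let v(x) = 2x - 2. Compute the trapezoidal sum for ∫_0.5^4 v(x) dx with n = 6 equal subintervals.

8.75

Δx = (4 − 0.5)/6 = 7/12.
v(0.5) = -1, v(13/12) = 1/6, v(5/3) = 4/3, v(2.25) = 2.5, v(17/6) = 11/3, v(41/12) = 29/6, v(4) = 6.
T_6 = (Δx/2)·[v(x_0) + 2v(x_1) + ... + 2v(x_{5}) + v(x_6)].
Sum = 8.75.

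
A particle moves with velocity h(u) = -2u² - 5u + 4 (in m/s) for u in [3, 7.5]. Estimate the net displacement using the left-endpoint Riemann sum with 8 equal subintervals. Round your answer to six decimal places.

Δu = (7.5 − 3)/8 = 0.5625.
Left endpoints: 3, 3.5625, 4.125, 4.6875, 5.25, 5.8125, 6.375, 6.9375.
h(3) = -29, h(3.5625) = -39.1953125, h(4.125) = -50.65625, h(4.6875) = -63.3828125, h(5.25) = -77.375, h(5.8125) = -92.6328125, h(6.375) = -109.15625, h(6.9375) = -126.9453125.
Sum = Δu · [h(3) + h(3.5625) + h(4.125) + ...].
Sum ≈ -330.943359.

-330.943359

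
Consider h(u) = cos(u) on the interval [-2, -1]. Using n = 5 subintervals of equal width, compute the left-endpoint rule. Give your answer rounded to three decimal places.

Δu = (-1 − (-2))/5 = 0.2.
Left endpoints: -2, -1.8, -1.6, -1.4, -1.2.
h(-2) ≈ -0.416, h(-1.8) ≈ -0.227, h(-1.6) ≈ -0.029, h(-1.4) ≈ 0.170, h(-1.2) ≈ 0.362.
Sum = Δu · [h(-2) + h(-1.8) + h(-1.6) + h(-1.4) + h(-1.2)].
Sum ≈ -0.028.

-0.028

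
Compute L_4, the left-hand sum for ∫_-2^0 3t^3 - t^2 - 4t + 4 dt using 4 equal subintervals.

Δt = (0 − (-2))/4 = 0.5.
Left endpoints: -2, -1.5, -1, -0.5.
f(-2) = -16, f(-1.5) = -2.375, f(-1) = 4, f(-0.5) = 5.375.
Sum = Δt · [f(-2) + f(-1.5) + f(-1) + f(-0.5)].
Sum = -4.5.

-4.5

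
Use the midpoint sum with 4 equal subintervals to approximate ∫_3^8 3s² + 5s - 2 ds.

610.546875

Δs = (8 − 3)/4 = 1.25.
Midpoints: 3.625, 4.875, 6.125, 7.375.
f(3.625) = 55.546875, f(4.875) = 93.671875, f(6.125) = 141.171875, f(7.375) = 198.046875.
Sum = Δs · [f(3.625) + f(4.875) + f(6.125) + f(7.375)].
Sum = 610.546875.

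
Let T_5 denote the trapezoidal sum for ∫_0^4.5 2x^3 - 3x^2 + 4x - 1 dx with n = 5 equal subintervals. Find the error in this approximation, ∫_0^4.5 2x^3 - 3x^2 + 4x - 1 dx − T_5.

-6.37875

Exact integral: ∫_0^4.5 f(x) dx = 149.90625.
T_5 = 156.285.
Error = 149.90625 − 156.285 = -6.37875.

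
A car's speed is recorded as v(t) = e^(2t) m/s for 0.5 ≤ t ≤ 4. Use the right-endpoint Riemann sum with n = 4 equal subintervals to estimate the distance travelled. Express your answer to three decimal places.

3154.052

Δt = (4 − 0.5)/4 = 0.875.
Right endpoints: 1.375, 2.25, 3.125, 4.
v(1.375) ≈ 15.643, v(2.25) ≈ 90.017, v(3.125) ≈ 518.013, v(4) ≈ 2980.958.
Sum = Δt · [v(1.375) + v(2.25) + v(3.125) + v(4)].
Sum ≈ 3154.052.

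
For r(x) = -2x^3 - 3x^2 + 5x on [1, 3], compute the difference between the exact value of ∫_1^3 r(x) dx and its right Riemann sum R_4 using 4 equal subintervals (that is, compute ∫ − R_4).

17.75

Exact integral: ∫_1^3 r(x) dx = -46.
R_4 = -63.75.
Error = -46 − (-63.75) = 17.75.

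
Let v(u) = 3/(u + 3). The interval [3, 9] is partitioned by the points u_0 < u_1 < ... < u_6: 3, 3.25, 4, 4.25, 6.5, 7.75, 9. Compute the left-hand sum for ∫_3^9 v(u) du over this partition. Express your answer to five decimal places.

2.26675

Subinterval widths: 0.25, 0.75, 0.25, 2.25, 1.25, 1.25.
Left endpoints: 3, 3.25, 4, 4.25, 6.5, 7.75.
v(3) = 0.5, v(3.25) = 0.48, v(4) = 3/7, v(4.25) = 12/29, v(6.5) = 6/19, v(7.75) = 12/43.
Sum = Σ Δu_i · v(u_i).
Sum ≈ 2.26675.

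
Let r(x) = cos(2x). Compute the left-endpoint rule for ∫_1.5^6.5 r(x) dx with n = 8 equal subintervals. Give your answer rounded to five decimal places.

Δx = (6.5 − 1.5)/8 = 0.625.
Left endpoints: 1.5, 2.125, 2.75, 3.375, 4, 4.625, 5.25, 5.875.
r(1.5) ≈ -0.98999, r(2.125) ≈ -0.44609, r(2.75) ≈ 0.70867, r(3.375) ≈ 0.89301, r(4) ≈ -0.14550, r(4.625) ≈ -0.98477, r(5.25) ≈ -0.47554, r(5.875) ≈ 0.68487.
Sum = Δx · [r(1.5) + r(2.125) + r(2.75) + ...].
Sum ≈ -0.47208.

-0.47208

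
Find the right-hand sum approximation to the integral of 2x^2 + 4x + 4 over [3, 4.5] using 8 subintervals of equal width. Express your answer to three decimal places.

Δx = (4.5 − 3)/8 = 0.1875.
Right endpoints: 3.1875, 3.375, 3.5625, 3.75, 3.9375, 4.125, 4.3125, 4.5.
f(3.1875) = 37.0703125, f(3.375) = 40.28125, f(3.5625) = 43.6328125, f(3.75) = 47.125, f(3.9375) = 50.7578125, f(4.125) = 54.53125, f(4.3125) = 58.4453125, f(4.5) = 62.5.
Sum = Δx · [f(3.1875) + f(3.375) + f(3.5625) + ...].
Sum ≈ 73.939.

73.939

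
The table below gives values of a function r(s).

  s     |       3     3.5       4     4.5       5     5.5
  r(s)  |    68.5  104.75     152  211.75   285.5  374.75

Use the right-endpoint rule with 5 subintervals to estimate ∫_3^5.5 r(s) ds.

564.375

Δs = 0.5.
Sum = 0.5·[104.75 + 152 + 211.75 + 285.5 + 374.75] = 564.375.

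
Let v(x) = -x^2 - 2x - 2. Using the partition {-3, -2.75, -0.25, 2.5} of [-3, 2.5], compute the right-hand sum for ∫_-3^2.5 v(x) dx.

Subinterval widths: 0.25, 2.5, 2.75.
Right endpoints: -2.75, -0.25, 2.5.
v(-2.75) = -4.0625, v(-0.25) = -1.5625, v(2.5) = -13.25.
Sum = Σ Δx_i · v(x_i).
Sum = -41.359375.

-41.359375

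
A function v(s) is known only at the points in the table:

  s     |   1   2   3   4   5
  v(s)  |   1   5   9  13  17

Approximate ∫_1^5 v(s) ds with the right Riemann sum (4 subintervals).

44

Δs = 1.
Sum = 1·[5 + 9 + 13 + 17] = 44.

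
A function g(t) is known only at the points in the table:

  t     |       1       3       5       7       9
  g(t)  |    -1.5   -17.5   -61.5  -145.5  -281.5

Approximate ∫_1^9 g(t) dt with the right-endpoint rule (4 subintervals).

Δt = 2.
Sum = 2·[(-17.5) + (-61.5) + (-145.5) + (-281.5)] = -1012.

-1012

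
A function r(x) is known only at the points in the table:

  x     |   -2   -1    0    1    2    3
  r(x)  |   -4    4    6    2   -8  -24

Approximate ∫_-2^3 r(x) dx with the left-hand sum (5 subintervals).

Δx = 1.
Sum = 1·[(-4) + 4 + 6 + 2 + (-8)] = 0.

0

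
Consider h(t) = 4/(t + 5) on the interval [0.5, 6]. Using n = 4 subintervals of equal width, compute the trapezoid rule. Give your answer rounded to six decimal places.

2.788095

Δt = (6 − 0.5)/4 = 1.375.
h(0.5) = 8/11, h(1.875) = 32/55, h(3.25) = 16/33, h(4.625) = 32/77, h(6) = 4/11.
T_4 = (Δt/2)·[h(t_0) + 2h(t_1) + 2h(t_2) + 2h(t_3) + h(t_4)].
Sum ≈ 2.788095.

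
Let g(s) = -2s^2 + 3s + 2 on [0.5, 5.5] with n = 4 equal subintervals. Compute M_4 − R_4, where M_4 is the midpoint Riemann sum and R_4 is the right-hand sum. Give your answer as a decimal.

M_4 = -54.53125.
R_4 = -86.5625.
M_4 − R_4 = 32.03125.

32.03125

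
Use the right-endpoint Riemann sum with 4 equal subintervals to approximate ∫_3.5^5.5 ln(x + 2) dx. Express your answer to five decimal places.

3.81219

Δx = (5.5 − 3.5)/4 = 0.5.
Right endpoints: 4, 4.5, 5, 5.5.
f(4) ≈ 1.79176, f(4.5) ≈ 1.87180, f(5) ≈ 1.94591, f(5.5) ≈ 2.01490.
Sum = Δx · [f(4) + f(4.5) + f(5) + f(5.5)].
Sum ≈ 3.81219.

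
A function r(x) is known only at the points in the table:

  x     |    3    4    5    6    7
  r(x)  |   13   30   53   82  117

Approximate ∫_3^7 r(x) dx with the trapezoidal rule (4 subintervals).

230

Δx = 1.
T_4 = (1/2)·[13 + 2·30 + 2·53 + 2·82 + 117] = 230.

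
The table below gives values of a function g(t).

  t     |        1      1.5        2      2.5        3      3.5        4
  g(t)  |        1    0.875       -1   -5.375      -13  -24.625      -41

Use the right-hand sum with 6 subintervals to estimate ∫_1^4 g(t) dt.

Δt = 0.5.
Sum = 0.5·[0.875 + (-1) + (-5.375) + (-13) + (-24.625) + (-41)] = -42.0625.

-42.0625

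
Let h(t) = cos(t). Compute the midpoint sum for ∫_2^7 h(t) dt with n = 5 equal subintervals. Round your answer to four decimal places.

-0.2631

Δt = (7 − 2)/5 = 1.
Midpoints: 2.5, 3.5, 4.5, 5.5, 6.5.
h(2.5) ≈ -0.8011, h(3.5) ≈ -0.9365, h(4.5) ≈ -0.2108, h(5.5) ≈ 0.7087, h(6.5) ≈ 0.9766.
Sum = Δt · [h(2.5) + h(3.5) + h(4.5) + h(5.5) + h(6.5)].
Sum ≈ -0.2631.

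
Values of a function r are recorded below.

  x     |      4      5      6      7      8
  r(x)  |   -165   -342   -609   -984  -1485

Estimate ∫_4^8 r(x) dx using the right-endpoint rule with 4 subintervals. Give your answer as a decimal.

Δx = 1.
Sum = 1·[(-342) + (-609) + (-984) + (-1485)] = -3420.

-3420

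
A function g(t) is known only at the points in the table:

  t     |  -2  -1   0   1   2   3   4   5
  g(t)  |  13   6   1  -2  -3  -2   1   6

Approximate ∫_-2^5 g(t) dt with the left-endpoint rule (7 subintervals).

14

Δt = 1.
Sum = 1·[13 + 6 + 1 + (-2) + (-3) + (-2) + 1] = 14.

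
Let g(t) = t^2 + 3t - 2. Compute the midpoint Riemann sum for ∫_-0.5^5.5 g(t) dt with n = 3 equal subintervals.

86.5

Δt = (5.5 − (-0.5))/3 = 2.
Midpoints: 0.5, 2.5, 4.5.
g(0.5) = -0.25, g(2.5) = 11.75, g(4.5) = 31.75.
Sum = Δt · [g(0.5) + g(2.5) + g(4.5)].
Sum = 86.5.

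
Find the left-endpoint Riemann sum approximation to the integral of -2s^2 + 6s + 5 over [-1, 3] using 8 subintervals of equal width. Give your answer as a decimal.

23

Δs = (3 − (-1))/8 = 0.5.
Left endpoints: -1, -0.5, 0, 0.5, 1, 1.5, 2, 2.5.
f(-1) = -3, f(-0.5) = 1.5, f(0) = 5, f(0.5) = 7.5, f(1) = 9, f(1.5) = 9.5, f(2) = 9, f(2.5) = 7.5.
Sum = Δs · [f(-1) + f(-0.5) + f(0) + ...].
Sum = 23.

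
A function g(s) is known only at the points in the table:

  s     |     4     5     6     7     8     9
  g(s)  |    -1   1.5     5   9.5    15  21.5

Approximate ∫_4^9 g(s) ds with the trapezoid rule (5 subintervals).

41.25

Δs = 1.
T_5 = (1/2)·[(-1) + 2·1.5 + 2·5 + 2·9.5 + 2·15 + 21.5] = 41.25.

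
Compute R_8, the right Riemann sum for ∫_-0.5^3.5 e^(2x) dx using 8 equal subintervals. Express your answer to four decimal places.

Δx = (3.5 − (-0.5))/8 = 0.5.
Right endpoints: 0, 0.5, 1, 1.5, 2, 2.5, 3, 3.5.
f(0) ≈ 1.0000, f(0.5) ≈ 2.7183, f(1) ≈ 7.3891, f(1.5) ≈ 20.0855, f(2) ≈ 54.5982, f(2.5) ≈ 148.4132, f(3) ≈ 403.4288, f(3.5) ≈ 1096.6332.
Sum = Δx · [f(0) + f(0.5) + f(1) + ...].
Sum ≈ 867.1331.

867.1331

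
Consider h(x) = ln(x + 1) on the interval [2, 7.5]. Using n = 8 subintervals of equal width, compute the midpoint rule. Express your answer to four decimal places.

9.3990

Δx = (7.5 − 2)/8 = 0.6875.
Midpoints: 2.34375, 3.03125, 3.71875, 4.40625, 5.09375, 5.78125, 6.46875, 7.15625.
h(2.34375) ≈ 1.2071, h(3.03125) ≈ 1.3941, h(3.71875) ≈ 1.5515, h(4.40625) ≈ 1.6876, h(5.09375) ≈ 1.8073, h(5.78125) ≈ 1.9142, h(6.46875) ≈ 2.0107, h(7.15625) ≈ 2.0988.
Sum = Δx · [h(2.34375) + h(3.03125) + h(3.71875) + ...].
Sum ≈ 9.3990.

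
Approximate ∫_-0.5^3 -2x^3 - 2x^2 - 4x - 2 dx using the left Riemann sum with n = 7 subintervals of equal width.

-63

Δx = (3 − (-0.5))/7 = 0.5.
Left endpoints: -0.5, 0, 0.5, 1, 1.5, 2, 2.5.
f(-0.5) = -0.25, f(0) = -2, f(0.5) = -4.75, f(1) = -10, f(1.5) = -19.25, f(2) = -34, f(2.5) = -55.75.
Sum = Δx · [f(-0.5) + f(0) + f(0.5) + ...].
Sum = -63.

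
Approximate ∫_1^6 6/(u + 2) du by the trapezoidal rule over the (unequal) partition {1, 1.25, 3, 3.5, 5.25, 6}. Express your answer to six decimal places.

5.989159

Subinterval widths: 0.25, 1.75, 0.5, 1.75, 0.75.
f(1) = 2, f(1.25) = 24/13, f(3) = 1.2, f(3.5) = 12/11, f(5.25) = 24/29, f(6) = 0.75.
On each subinterval the trapezoid contributes (Δu_i/2)·[f(u_{i-1}) + f(u_i)].
Sum ≈ 5.989159.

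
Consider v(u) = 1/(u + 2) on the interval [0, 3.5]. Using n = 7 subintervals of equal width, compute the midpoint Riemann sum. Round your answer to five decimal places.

1.00937

Δu = (3.5 − 0)/7 = 0.5.
Midpoints: 0.25, 0.75, 1.25, 1.75, 2.25, 2.75, 3.25.
v(0.25) = 4/9, v(0.75) = 4/11, v(1.25) = 4/13, v(1.75) = 4/15, v(2.25) = 4/17, v(2.75) = 4/19, v(3.25) = 4/21.
Sum = Δu · [v(0.25) + v(0.75) + v(1.25) + ...].
Sum ≈ 1.00937.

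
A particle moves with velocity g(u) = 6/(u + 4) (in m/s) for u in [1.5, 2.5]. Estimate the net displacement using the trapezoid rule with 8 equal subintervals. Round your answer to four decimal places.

1.0024

Δu = (2.5 − 1.5)/8 = 0.125.
g(1.5) = 12/11, g(1.625) = 16/15, g(1.75) = 24/23, g(1.875) = 48/47, g(2) = 1, g(2.125) = 48/49, g(2.25) = 0.96, g(2.375) = 16/17, g(2.5) = 12/13.
T_8 = (Δu/2)·[g(u_0) + 2g(u_1) + ... + 2g(u_{7}) + g(u_8)].
Sum ≈ 1.0024.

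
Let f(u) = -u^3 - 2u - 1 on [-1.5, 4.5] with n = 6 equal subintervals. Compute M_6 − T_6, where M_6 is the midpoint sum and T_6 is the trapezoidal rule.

M_6 = -123.
T_6 = -129.75.
M_6 − T_6 = 6.75.

6.75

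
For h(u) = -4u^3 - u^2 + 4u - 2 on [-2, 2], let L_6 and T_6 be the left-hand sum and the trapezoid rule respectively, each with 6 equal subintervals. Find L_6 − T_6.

L_6 ≈ 2.370370.
T_6 ≈ -13.629630.
L_6 − T_6 = 16.

16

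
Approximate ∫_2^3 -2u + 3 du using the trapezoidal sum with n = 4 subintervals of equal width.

Δu = (3 − 2)/4 = 0.25.
f(2) = -1, f(2.25) = -1.5, f(2.5) = -2, f(2.75) = -2.5, f(3) = -3.
T_4 = (Δu/2)·[f(u_0) + 2f(u_1) + 2f(u_2) + 2f(u_3) + f(u_4)].
Sum = -2.

-2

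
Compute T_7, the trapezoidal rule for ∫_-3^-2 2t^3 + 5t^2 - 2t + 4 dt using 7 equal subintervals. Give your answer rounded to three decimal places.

8.133

Δt = (-2 − (-3))/7 = 1/7.
f(-3) = 1, f(-20/7) = 1332/343, f(-19/7) = 2151/343, f(-18/7) = 2812/343, f(-17/7) = 3327/343, f(-16/7) = 3708/343, f(-15/7) = 3967/343, f(-2) = 12.
T_7 = (Δt/2)·[f(t_0) + 2f(t_1) + ... + 2f(t_{6}) + f(t_7)].
Sum ≈ 8.133.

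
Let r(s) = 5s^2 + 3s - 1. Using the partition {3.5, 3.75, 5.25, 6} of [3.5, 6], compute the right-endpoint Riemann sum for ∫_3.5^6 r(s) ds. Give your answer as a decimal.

Subinterval widths: 0.25, 1.5, 0.75.
Right endpoints: 3.75, 5.25, 6.
r(3.75) = 80.5625, r(5.25) = 152.5625, r(6) = 197.
Sum = Σ Δs_i · r(s_i).
Sum = 396.734375.

396.734375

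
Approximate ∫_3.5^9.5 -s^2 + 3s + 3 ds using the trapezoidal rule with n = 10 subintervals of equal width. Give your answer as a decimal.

Δs = (9.5 − 3.5)/10 = 0.6.
f(3.5) = 1.25, f(4.1) = -1.51, f(4.7) = -4.99, f(5.3) = -9.19, f(5.9) = -14.11, f(6.5) = -19.75, f(7.1) = -26.11, f(7.7) = -33.19, f(8.3) = -40.99, f(8.9) = -49.51, f(9.5) = -58.75.
T_10 = (Δs/2)·[f(s_0) + 2f(s_1) + ... + 2f(s_{9}) + f(s_10)].
Sum = -136.86.

-136.86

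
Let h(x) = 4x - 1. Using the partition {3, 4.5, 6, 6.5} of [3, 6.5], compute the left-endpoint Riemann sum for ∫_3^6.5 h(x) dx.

Subinterval widths: 1.5, 1.5, 0.5.
Left endpoints: 3, 4.5, 6.
h(3) = 11, h(4.5) = 17, h(6) = 23.
Sum = Σ Δx_i · h(x_i).
Sum = 53.5.

53.5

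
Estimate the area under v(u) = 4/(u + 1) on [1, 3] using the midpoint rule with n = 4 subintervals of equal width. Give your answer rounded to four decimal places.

Δu = (3 − 1)/4 = 0.5.
Midpoints: 1.25, 1.75, 2.25, 2.75.
v(1.25) = 16/9, v(1.75) = 16/11, v(2.25) = 16/13, v(2.75) = 16/15.
Sum = Δu · [v(1.25) + v(1.75) + v(2.25) + v(2.75)].
Sum ≈ 2.7649.

2.7649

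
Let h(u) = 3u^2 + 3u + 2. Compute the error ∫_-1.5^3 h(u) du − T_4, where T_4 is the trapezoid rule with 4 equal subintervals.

Exact integral: ∫_-1.5^3 h(u) du = 49.5.
T_4 = 52.34765625.
Error = 49.5 − 52.34765625 = -2.84765625.

-2.84765625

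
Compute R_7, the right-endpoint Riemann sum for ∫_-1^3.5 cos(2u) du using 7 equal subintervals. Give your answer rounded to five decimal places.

Δu = (3.5 − (-1))/7 = 9/14.
Right endpoints: -5/14, 2/7, 13/14, 11/7, 31/14, 20/7, 3.5.
f(-5/14) ≈ 0.75556, f(2/7) ≈ 0.84113, f(13/14) ≈ -0.28245, f(11/7) ≈ -1.00000, f(31/14) ≈ -0.28002, f(20/7) ≈ 0.84249, f(3.5) ≈ 0.75390.
Sum = Δu · [f(-5/14) + f(2/7) + f(13/14) + ...].
Sum ≈ 1.04825.

1.04825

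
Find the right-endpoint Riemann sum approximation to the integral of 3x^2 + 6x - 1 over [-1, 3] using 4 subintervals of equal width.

74

Δx = (3 − (-1))/4 = 1.
Right endpoints: 0, 1, 2, 3.
f(0) = -1, f(1) = 8, f(2) = 23, f(3) = 44.
Sum = Δx · [f(0) + f(1) + f(2) + f(3)].
Sum = 74.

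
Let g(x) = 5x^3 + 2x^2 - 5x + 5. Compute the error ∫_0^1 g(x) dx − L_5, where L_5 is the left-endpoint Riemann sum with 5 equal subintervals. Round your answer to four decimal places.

0.1367

Exact integral: ∫_0^1 g(x) dx ≈ 4.416667.
L_5 = 4.28.
Error ≈ 4.416667 − 4.28 ≈ 0.1367.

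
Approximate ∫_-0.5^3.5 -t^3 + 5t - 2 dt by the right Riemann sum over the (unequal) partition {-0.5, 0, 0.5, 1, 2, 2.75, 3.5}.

Subinterval widths: 0.5, 0.5, 0.5, 1, 0.75, 0.75.
Right endpoints: 0, 0.5, 1, 2, 2.75, 3.5.
f(0) = -2, f(0.5) = 0.375, f(1) = 2, f(2) = 0, f(2.75) = -9.046875, f(3.5) = -27.375.
Sum = Σ Δt_i · f(t_i).
Sum = -27.12890625.

-27.12890625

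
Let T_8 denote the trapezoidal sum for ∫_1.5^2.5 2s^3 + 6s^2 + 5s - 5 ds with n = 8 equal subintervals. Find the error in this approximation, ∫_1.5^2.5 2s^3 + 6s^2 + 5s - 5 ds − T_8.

-0.046875

Exact integral: ∫_1.5^2.5 f(s) ds = 46.5.
T_8 = 46.546875.
Error = 46.5 − 46.546875 = -0.046875.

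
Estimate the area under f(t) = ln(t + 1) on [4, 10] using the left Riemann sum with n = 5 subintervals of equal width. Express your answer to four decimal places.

11.8435

Δt = (10 − 4)/5 = 1.2.
Left endpoints: 4, 5.2, 6.4, 7.6, 8.8.
f(4) ≈ 1.6094, f(5.2) ≈ 1.8245, f(6.4) ≈ 2.0015, f(7.6) ≈ 2.1518, f(8.8) ≈ 2.2824.
Sum = Δt · [f(4) + f(5.2) + f(6.4) + f(7.6) + f(8.8)].
Sum ≈ 11.8435.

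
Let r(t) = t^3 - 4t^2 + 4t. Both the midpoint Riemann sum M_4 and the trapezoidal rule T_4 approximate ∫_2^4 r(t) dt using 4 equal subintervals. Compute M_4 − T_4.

M_4 = 9.125.
T_4 = 9.75.
M_4 − T_4 = -0.625.

-0.625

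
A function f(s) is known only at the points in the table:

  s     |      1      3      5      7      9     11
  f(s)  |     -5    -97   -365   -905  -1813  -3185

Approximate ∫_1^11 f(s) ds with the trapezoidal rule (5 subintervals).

-9550

Δs = 2.
T_5 = (2/2)·[(-5) + 2·(-97) + 2·(-365) + 2·(-905) + 2·(-1813) + (-3185)] = -9550.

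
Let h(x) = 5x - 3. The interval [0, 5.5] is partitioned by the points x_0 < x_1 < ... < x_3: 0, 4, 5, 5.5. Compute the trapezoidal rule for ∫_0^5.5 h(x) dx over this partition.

Subinterval widths: 4, 1, 0.5.
h(0) = -3, h(4) = 17, h(5) = 22, h(5.5) = 24.5.
On each subinterval the trapezoid contributes (Δx_i/2)·[h(x_{i-1}) + h(x_i)].
Sum = 59.125.

59.125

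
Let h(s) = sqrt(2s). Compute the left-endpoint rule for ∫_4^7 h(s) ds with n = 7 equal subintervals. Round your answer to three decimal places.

9.722

Δs = (7 − 4)/7 = 3/7.
Left endpoints: 4, 31/7, 34/7, 37/7, 40/7, 43/7, 46/7.
h(4) ≈ 2.828, h(31/7) ≈ 2.976, h(34/7) ≈ 3.117, h(37/7) ≈ 3.251, h(40/7) ≈ 3.381, h(43/7) ≈ 3.505, h(46/7) ≈ 3.625.
Sum = Δs · [h(4) + h(31/7) + h(34/7) + ...].
Sum ≈ 9.722.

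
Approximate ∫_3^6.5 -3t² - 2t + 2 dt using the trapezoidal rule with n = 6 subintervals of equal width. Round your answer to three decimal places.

Δt = (6.5 − 3)/6 = 7/12.
f(3) = -31, f(43/12) = -43.6875, f(25/6) = -701/12, f(4.75) = -75.1875, f(16/3) = -94, f(71/12) = -5513/48, f(6.5) = -137.75.
T_6 = (Δt/2)·[f(t_0) + 2f(t_1) + ... + 2f(t_{5}) + f(t_6)].
Sum ≈ -274.470.

-274.470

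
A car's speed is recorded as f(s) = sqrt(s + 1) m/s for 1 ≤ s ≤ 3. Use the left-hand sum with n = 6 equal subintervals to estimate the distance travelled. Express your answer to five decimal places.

Δs = (3 − 1)/6 = 1/3.
Left endpoints: 1, 4/3, 5/3, 2, 7/3, 8/3.
f(1) ≈ 1.41421, f(4/3) ≈ 1.52753, f(5/3) ≈ 1.63299, f(2) ≈ 1.73205, f(7/3) ≈ 1.82574, f(8/3) ≈ 1.91485.
Sum = Δs · [f(1) + f(4/3) + f(5/3) + ...].
Sum ≈ 3.34913.

3.34913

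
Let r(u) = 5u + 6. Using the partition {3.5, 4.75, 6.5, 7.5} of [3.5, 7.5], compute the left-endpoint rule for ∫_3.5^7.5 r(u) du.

Subinterval widths: 1.25, 1.75, 1.
Left endpoints: 3.5, 4.75, 6.5.
r(3.5) = 23.5, r(4.75) = 29.75, r(6.5) = 38.5.
Sum = Σ Δu_i · r(u_i).
Sum = 119.9375.

119.9375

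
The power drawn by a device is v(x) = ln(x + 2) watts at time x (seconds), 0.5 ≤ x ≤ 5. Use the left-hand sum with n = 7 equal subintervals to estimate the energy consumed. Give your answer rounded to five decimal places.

Δx = (5 − 0.5)/7 = 9/14.
Left endpoints: 0.5, 8/7, 25/14, 17/7, 43/14, 26/7, 61/14.
v(0.5) ≈ 0.91629, v(8/7) ≈ 1.14513, v(25/14) ≈ 1.33123, v(17/7) ≈ 1.48808, v(43/14) ≈ 1.62362, v(26/7) ≈ 1.74297, v(61/14) ≈ 1.84958.
Sum = Δx · [v(0.5) + v(8/7) + v(25/14) + ...].
Sum ≈ 6.49087.

6.49087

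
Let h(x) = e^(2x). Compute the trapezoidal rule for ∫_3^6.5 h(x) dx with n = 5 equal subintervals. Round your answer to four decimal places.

Δx = (6.5 − 3)/5 = 0.7.
h(3) ≈ 403.4288, h(3.7) ≈ 1635.9844, h(4.4) ≈ 6634.2440, h(5.1) ≈ 26903.1861, h(5.8) ≈ 109097.7993, h(6.5) ≈ 442413.3920.
T_5 = (Δx/2)·[h(x_0) + 2h(x_1) + ... + 2h(x_{4}) + h(x_5)].
Sum ≈ 255975.7369.

255975.7369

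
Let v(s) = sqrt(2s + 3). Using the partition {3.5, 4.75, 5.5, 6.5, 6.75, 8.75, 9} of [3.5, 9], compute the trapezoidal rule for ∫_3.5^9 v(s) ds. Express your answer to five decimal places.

21.52216

Subinterval widths: 1.25, 0.75, 1, 0.25, 2, 0.25.
v(3.5) ≈ 3.16228, v(4.75) ≈ 3.53553, v(5.5) ≈ 3.74166, v(6.5) ≈ 4.00000, v(6.75) ≈ 4.06202, v(8.75) ≈ 4.52769, v(9) ≈ 4.58258.
On each subinterval the trapezoid contributes (Δs_i/2)·[v(s_{i-1}) + v(s_i)].
Sum ≈ 21.52216.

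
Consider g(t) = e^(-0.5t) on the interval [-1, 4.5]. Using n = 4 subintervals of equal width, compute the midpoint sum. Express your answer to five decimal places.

Δt = (4.5 − (-1))/4 = 1.375.
Midpoints: -0.3125, 1.0625, 2.4375, 3.8125.
g(-0.3125) ≈ 1.16912, g(1.0625) ≈ 0.58787, g(2.4375) ≈ 0.29560, g(3.8125) ≈ 0.14864.
Sum = Δt · [g(-0.3125) + g(1.0625) + g(2.4375) + g(3.8125)].
Sum ≈ 3.02668.

3.02668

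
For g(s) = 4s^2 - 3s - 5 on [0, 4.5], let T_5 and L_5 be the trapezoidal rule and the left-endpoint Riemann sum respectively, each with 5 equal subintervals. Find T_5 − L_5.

T_5 = 71.055.
L_5 = 40.68.
T_5 − L_5 = 30.375.

30.375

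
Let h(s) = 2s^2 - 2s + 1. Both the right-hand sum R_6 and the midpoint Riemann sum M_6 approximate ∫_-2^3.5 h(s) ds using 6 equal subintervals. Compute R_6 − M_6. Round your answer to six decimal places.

R_6 ≈ 35.22800926.
M_6 ≈ 30.39641204.
R_6 − M_6 ≈ 4.831597.

4.831597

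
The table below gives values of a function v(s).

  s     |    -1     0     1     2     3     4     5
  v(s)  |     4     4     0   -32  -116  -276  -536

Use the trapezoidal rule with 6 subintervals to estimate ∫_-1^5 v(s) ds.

Δs = 1.
T_6 = (1/2)·[4 + 2·4 + 2·0 + 2·(-32) + 2·(-116) + 2·(-276) + (-536)] = -686.

-686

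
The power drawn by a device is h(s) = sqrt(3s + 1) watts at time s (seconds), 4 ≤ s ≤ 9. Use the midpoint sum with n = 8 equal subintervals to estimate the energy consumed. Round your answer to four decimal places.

22.5110

Δs = (9 − 4)/8 = 0.625.
Midpoints: 4.3125, 4.9375, 5.5625, 6.1875, 6.8125, 7.4375, 8.0625, 8.6875.
h(4.3125) ≈ 3.7333, h(4.9375) ≈ 3.9765, h(5.5625) ≈ 4.2057, h(6.1875) ≈ 4.4230, h(6.8125) ≈ 4.6301, h(7.4375) ≈ 4.8283, h(8.0625) ≈ 5.0187, h(8.6875) ≈ 5.2022.
Sum = Δs · [h(4.3125) + h(4.9375) + h(5.5625) + ...].
Sum ≈ 22.5110.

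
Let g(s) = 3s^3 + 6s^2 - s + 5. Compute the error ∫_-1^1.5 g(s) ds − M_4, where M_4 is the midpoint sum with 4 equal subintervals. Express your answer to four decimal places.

Exact integral: ∫_-1^1.5 g(s) ds = 23.671875.
M_4 ≈ 23.000488.
Error ≈ 23.671875 − 23.000488 ≈ 0.6714.

0.6714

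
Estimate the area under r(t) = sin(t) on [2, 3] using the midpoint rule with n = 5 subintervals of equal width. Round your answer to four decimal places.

Δt = (3 − 2)/5 = 0.2.
Midpoints: 2.1, 2.3, 2.5, 2.7, 2.9.
r(2.1) ≈ 0.8632, r(2.3) ≈ 0.7457, r(2.5) ≈ 0.5985, r(2.7) ≈ 0.4274, r(2.9) ≈ 0.2392.
Sum = Δt · [r(2.1) + r(2.3) + r(2.5) + r(2.7) + r(2.9)].
Sum ≈ 0.5748.

0.5748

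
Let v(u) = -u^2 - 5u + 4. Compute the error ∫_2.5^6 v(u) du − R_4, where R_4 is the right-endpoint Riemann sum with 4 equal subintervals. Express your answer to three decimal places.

21.118

Exact integral: ∫_2.5^6 v(u) du ≈ -127.16667.
R_4 = -148.28515625.
Error ≈ -127.16667 − (-148.28515625) ≈ 21.118.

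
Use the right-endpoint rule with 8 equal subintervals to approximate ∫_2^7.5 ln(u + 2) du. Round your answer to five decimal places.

Δu = (7.5 − 2)/8 = 0.6875.
Right endpoints: 2.6875, 3.375, 4.0625, 4.75, 5.4375, 6.125, 6.8125, 7.5.
f(2.6875) ≈ 1.54490, f(3.375) ≈ 1.68176, f(4.0625) ≈ 1.80212, f(4.75) ≈ 1.90954, f(5.4375) ≈ 2.00653, f(6.125) ≈ 2.09495, f(6.8125) ≈ 2.17617, f(7.5) ≈ 2.25129.
Sum = Δu · [f(2.6875) + f(3.375) + f(4.0625) + ...].
Sum ≈ 10.63375.

10.63375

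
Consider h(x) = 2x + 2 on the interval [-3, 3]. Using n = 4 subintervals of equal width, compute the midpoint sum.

Δx = (3 − (-3))/4 = 1.5.
Midpoints: -2.25, -0.75, 0.75, 2.25.
h(-2.25) = -2.5, h(-0.75) = 0.5, h(0.75) = 3.5, h(2.25) = 6.5.
Sum = Δx · [h(-2.25) + h(-0.75) + h(0.75) + h(2.25)].
Sum = 12.

12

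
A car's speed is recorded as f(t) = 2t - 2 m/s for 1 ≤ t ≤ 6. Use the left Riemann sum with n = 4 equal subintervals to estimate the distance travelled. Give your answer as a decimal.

Δt = (6 − 1)/4 = 1.25.
Left endpoints: 1, 2.25, 3.5, 4.75.
f(1) = 0, f(2.25) = 2.5, f(3.5) = 5, f(4.75) = 7.5.
Sum = Δt · [f(1) + f(2.25) + f(3.5) + f(4.75)].
Sum = 18.75.

18.75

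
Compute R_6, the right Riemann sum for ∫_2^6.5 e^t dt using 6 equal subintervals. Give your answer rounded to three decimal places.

Δt = (6.5 − 2)/6 = 0.75.
Right endpoints: 2.75, 3.5, 4.25, 5, 5.75, 6.5.
f(2.75) ≈ 15.643, f(3.5) ≈ 33.115, f(4.25) ≈ 70.105, f(5) ≈ 148.413, f(5.75) ≈ 314.191, f(6.5) ≈ 665.142.
Sum = Δt · [f(2.75) + f(3.5) + f(4.25) + ...].
Sum ≈ 934.957.

934.957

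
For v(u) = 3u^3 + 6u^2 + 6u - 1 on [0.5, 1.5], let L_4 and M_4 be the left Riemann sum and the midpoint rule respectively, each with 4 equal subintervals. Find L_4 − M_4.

-3.234375

L_4 = 11.9375.
M_4 = 15.171875.
L_4 − M_4 = -3.234375.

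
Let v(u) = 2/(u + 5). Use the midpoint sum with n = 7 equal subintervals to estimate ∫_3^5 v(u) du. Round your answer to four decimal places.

Δu = (5 − 3)/7 = 2/7.
Midpoints: 22/7, 24/7, 26/7, 4, 30/7, 32/7, 34/7.
v(22/7) = 14/57, v(24/7) = 14/59, v(26/7) = 14/61, v(4) = 2/9, v(30/7) = 14/65, v(32/7) = 14/67, v(34/7) = 14/69.
Sum = Δu · [v(22/7) + v(24/7) + v(26/7) + ...].
Sum ≈ 0.4462.

0.4462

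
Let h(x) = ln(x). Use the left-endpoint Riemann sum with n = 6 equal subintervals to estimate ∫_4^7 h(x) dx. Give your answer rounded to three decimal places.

4.934

Δx = (7 − 4)/6 = 0.5.
Left endpoints: 4, 4.5, 5, 5.5, 6, 6.5.
h(4) ≈ 1.386, h(4.5) ≈ 1.504, h(5) ≈ 1.609, h(5.5) ≈ 1.705, h(6) ≈ 1.792, h(6.5) ≈ 1.872.
Sum = Δx · [h(4) + h(4.5) + h(5) + ...].
Sum ≈ 4.934.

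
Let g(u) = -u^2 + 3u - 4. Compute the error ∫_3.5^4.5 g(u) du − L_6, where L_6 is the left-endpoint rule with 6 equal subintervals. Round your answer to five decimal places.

Exact integral: ∫_3.5^4.5 g(u) du ≈ -8.0833333.
L_6 ≈ -7.6712963.
Error ≈ -8.0833333 − (-7.6712963) ≈ -0.41204.

-0.41204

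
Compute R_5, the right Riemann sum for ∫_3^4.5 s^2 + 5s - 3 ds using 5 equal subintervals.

47.835

Δs = (4.5 − 3)/5 = 0.3.
Right endpoints: 3.3, 3.6, 3.9, 4.2, 4.5.
f(3.3) = 24.39, f(3.6) = 27.96, f(3.9) = 31.71, f(4.2) = 35.64, f(4.5) = 39.75.
Sum = Δs · [f(3.3) + f(3.6) + f(3.9) + f(4.2) + f(4.5)].
Sum = 47.835.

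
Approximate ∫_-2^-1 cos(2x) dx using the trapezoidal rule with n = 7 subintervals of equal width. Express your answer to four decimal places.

-0.8274

Δx = (-1 − (-2))/7 = 1/7.
f(-2) ≈ -0.6536, f(-13/7) ≈ -0.8404, f(-12/7) ≈ -0.9591, f(-11/7) ≈ -1.0000, f(-10/7) ≈ -0.9598, f(-9/7) ≈ -0.8418, f(-8/7) ≈ -0.6556, f(-1) ≈ -0.4161.
T_7 = (Δx/2)·[f(x_0) + 2f(x_1) + ... + 2f(x_{6}) + f(x_7)].
Sum ≈ -0.8274.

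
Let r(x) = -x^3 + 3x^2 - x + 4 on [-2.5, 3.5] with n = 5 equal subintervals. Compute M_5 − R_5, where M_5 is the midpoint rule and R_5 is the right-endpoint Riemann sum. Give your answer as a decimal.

M_5 = 50.67.
R_5 = 26.01.
M_5 − R_5 = 24.66.

24.66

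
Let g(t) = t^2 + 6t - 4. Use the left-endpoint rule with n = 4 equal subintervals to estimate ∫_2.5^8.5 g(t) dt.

Δt = (8.5 − 2.5)/4 = 1.5.
Left endpoints: 2.5, 4, 5.5, 7.
g(2.5) = 17.25, g(4) = 36, g(5.5) = 59.25, g(7) = 87.
Sum = Δt · [g(2.5) + g(4) + g(5.5) + g(7)].
Sum = 299.25.

299.25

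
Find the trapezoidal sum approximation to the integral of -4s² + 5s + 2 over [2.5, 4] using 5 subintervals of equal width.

-37.215

Δs = (4 − 2.5)/5 = 0.3.
f(2.5) = -10.5, f(2.8) = -15.36, f(3.1) = -20.94, f(3.4) = -27.24, f(3.7) = -34.26, f(4) = -42.
T_5 = (Δs/2)·[f(s_0) + 2f(s_1) + ... + 2f(s_{4}) + f(s_5)].
Sum = -37.215.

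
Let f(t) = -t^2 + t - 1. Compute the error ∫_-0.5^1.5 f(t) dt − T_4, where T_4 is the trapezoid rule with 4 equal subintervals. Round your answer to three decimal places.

Exact integral: ∫_-0.5^1.5 f(t) dt ≈ -2.16667.
T_4 = -2.25.
Error ≈ -2.16667 − (-2.25) ≈ 0.083.

0.083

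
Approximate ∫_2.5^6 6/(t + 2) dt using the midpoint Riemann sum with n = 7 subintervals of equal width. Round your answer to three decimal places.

3.450

Δt = (6 − 2.5)/7 = 0.5.
Midpoints: 2.75, 3.25, 3.75, 4.25, 4.75, 5.25, 5.75.
f(2.75) = 24/19, f(3.25) = 8/7, f(3.75) = 24/23, f(4.25) = 0.96, f(4.75) = 8/9, f(5.25) = 24/29, f(5.75) = 24/31.
Sum = Δt · [f(2.75) + f(3.25) + f(3.75) + ...].
Sum ≈ 3.450.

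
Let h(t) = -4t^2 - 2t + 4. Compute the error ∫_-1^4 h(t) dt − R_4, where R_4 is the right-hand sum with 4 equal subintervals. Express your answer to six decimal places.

Exact integral: ∫_-1^4 h(t) dt ≈ -81.66666667.
R_4 = -130.625.
Error ≈ -81.66666667 − (-130.625) ≈ 48.958333.

48.958333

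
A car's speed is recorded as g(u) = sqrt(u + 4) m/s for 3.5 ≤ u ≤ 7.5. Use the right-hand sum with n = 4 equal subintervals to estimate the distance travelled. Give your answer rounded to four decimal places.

12.6292

Δu = (7.5 − 3.5)/4 = 1.
Right endpoints: 4.5, 5.5, 6.5, 7.5.
g(4.5) ≈ 2.9155, g(5.5) ≈ 3.0822, g(6.5) ≈ 3.2404, g(7.5) ≈ 3.3912.
Sum = Δu · [g(4.5) + g(5.5) + g(6.5) + g(7.5)].
Sum ≈ 12.6292.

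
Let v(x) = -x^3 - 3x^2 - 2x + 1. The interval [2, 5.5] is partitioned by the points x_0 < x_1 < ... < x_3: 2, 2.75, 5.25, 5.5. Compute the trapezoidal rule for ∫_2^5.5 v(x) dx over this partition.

-445.71484375

Subinterval widths: 0.75, 2.5, 0.25.
v(2) = -23, v(2.75) = -47.984375, v(5.25) = -236.890625, v(5.5) = -267.125.
On each subinterval the trapezoid contributes (Δx_i/2)·[v(x_{i-1}) + v(x_i)].
Sum = -445.71484375.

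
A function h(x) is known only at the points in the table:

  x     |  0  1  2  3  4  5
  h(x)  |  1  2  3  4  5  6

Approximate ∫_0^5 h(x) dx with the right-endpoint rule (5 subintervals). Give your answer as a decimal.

20

Δx = 1.
Sum = 1·[2 + 3 + 4 + 5 + 6] = 20.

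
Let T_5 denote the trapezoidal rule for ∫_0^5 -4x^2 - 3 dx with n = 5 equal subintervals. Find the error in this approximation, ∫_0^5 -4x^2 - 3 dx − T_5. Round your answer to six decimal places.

Exact integral: ∫_0^5 f(x) dx ≈ -181.66666667.
T_5 = -185.
Error ≈ -181.66666667 − (-185) ≈ 3.333333.

3.333333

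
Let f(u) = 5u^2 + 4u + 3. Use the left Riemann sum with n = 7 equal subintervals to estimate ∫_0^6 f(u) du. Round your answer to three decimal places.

Δu = (6 − 0)/7 = 6/7.
Left endpoints: 0, 6/7, 12/7, 18/7, 24/7, 30/7, 36/7.
f(0) = 3, f(6/7) = 495/49, f(12/7) = 1203/49, f(18/7) = 2271/49, f(24/7) = 3699/49, f(30/7) = 5487/49, f(36/7) = 7635/49.
Sum = Δu · [f(0) + f(6/7) + f(12/7) + ...].
Sum ≈ 366.245.

366.245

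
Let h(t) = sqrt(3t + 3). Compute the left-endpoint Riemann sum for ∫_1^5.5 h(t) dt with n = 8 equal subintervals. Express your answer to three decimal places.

Δt = (5.5 − 1)/8 = 0.5625.
Left endpoints: 1, 1.5625, 2.125, 2.6875, 3.25, 3.8125, 4.375, 4.9375.
h(1) ≈ 2.449, h(1.5625) ≈ 2.773, h(2.125) ≈ 3.062, h(2.6875) ≈ 3.326, h(3.25) ≈ 3.571, h(3.8125) ≈ 3.800, h(4.375) ≈ 4.016, h(4.9375) ≈ 4.220.
Sum = Δt · [h(1) + h(1.5625) + h(2.125) + ...].
Sum ≈ 15.309.

15.309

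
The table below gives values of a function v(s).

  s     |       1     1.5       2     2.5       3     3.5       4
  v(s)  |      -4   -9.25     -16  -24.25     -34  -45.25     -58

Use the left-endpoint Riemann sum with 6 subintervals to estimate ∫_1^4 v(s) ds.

Δs = 0.5.
Sum = 0.5·[(-4) + (-9.25) + (-16) + (-24.25) + (-34) + (-45.25)] = -66.375.

-66.375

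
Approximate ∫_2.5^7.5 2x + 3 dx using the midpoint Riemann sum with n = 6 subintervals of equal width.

Δx = (7.5 − 2.5)/6 = 5/6.
Midpoints: 35/12, 3.75, 55/12, 65/12, 6.25, 85/12.
f(35/12) = 53/6, f(3.75) = 10.5, f(55/12) = 73/6, f(65/12) = 83/6, f(6.25) = 15.5, f(85/12) = 103/6.
Sum = Δx · [f(35/12) + f(3.75) + f(55/12) + ...].
Sum = 65.

65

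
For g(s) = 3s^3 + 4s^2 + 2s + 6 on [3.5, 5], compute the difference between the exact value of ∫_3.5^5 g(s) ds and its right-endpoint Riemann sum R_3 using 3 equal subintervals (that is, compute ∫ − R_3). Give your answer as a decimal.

-77.734375

Exact integral: ∫_3.5^5 g(s) ds = 487.453125.
R_3 = 565.1875.
Error = 487.453125 − 565.1875 = -77.734375.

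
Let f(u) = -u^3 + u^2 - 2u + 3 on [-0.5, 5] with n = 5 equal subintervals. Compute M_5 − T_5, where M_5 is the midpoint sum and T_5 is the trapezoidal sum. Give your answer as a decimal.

M_5 = -119.5871875.
T_5 = -129.15375.
M_5 − T_5 = 9.5665625.

9.5665625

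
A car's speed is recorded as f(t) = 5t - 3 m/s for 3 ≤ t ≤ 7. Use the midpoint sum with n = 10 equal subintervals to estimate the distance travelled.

88

Δt = (7 − 3)/10 = 0.4.
Midpoints: 3.2, 3.6, 4, 4.4, 4.8, 5.2, 5.6, 6, 6.4, 6.8.
f(3.2) = 13, f(3.6) = 15, f(4) = 17, f(4.4) = 19, f(4.8) = 21, f(5.2) = 23, f(5.6) = 25, f(6) = 27, f(6.4) = 29, f(6.8) = 31.
Sum = Δt · [f(3.2) + f(3.6) + f(4) + ...].
Sum = 88.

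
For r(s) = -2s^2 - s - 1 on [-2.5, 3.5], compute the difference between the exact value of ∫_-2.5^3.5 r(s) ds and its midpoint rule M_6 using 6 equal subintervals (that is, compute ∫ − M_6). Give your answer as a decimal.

-1

Exact integral: ∫_-2.5^3.5 r(s) ds = -48.
M_6 = -47.
Error = -48 − (-47) = -1.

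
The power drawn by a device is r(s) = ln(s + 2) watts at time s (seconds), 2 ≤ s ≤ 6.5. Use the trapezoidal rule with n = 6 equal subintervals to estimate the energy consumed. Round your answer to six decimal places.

Δs = (6.5 − 2)/6 = 0.75.
r(2) ≈ 1.386294, r(2.75) ≈ 1.558145, r(3.5) ≈ 1.704748, r(4.25) ≈ 1.832581, r(5) ≈ 1.945910, r(5.75) ≈ 2.047693, r(6.5) ≈ 2.140066.
T_6 = (Δs/2)·[r(s_0) + 2r(s_1) + ... + 2r(s_{5}) + r(s_6)].
Sum ≈ 8.139193.

8.139193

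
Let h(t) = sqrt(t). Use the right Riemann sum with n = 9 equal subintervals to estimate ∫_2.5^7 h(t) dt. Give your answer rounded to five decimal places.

Δt = (7 − 2.5)/9 = 0.5.
Right endpoints: 3, 3.5, 4, 4.5, 5, 5.5, 6, 6.5, 7.
h(3) ≈ 1.73205, h(3.5) ≈ 1.87083, h(4) ≈ 2.00000, h(4.5) ≈ 2.12132, h(5) ≈ 2.23607, h(5.5) ≈ 2.34521, h(6) ≈ 2.44949, h(6.5) ≈ 2.54951, h(7) ≈ 2.64575.
Sum = Δt · [h(3) + h(3.5) + h(4) + ...].
Sum ≈ 9.97511.

9.97511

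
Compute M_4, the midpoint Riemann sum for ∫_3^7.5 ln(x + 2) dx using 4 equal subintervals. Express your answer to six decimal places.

8.845052

Δx = (7.5 − 3)/4 = 1.125.
Midpoints: 3.5625, 4.6875, 5.8125, 6.9375.
f(3.5625) ≈ 1.716048, f(4.6875) ≈ 1.900240, f(5.8125) ≈ 2.055725, f(6.9375) ≈ 2.190256.
Sum = Δx · [f(3.5625) + f(4.6875) + f(5.8125) + f(6.9375)].
Sum ≈ 8.845052.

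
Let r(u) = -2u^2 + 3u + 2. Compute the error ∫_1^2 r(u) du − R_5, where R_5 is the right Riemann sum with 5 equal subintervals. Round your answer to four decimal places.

Exact integral: ∫_1^2 r(u) du ≈ 1.833333.
R_5 = 1.52.
Error ≈ 1.833333 − 1.52 ≈ 0.3133.

0.3133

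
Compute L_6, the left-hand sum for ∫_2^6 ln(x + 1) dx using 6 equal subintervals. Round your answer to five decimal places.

6.03607

Δx = (6 − 2)/6 = 2/3.
Left endpoints: 2, 8/3, 10/3, 4, 14/3, 16/3.
f(2) ≈ 1.09861, f(8/3) ≈ 1.29928, f(10/3) ≈ 1.46634, f(4) ≈ 1.60944, f(14/3) ≈ 1.73460, f(16/3) ≈ 1.84583.
Sum = Δx · [f(2) + f(8/3) + f(10/3) + ...].
Sum ≈ 6.03607.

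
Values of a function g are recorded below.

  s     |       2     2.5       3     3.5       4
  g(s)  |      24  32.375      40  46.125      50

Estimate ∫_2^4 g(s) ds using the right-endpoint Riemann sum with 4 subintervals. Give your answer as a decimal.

84.25

Δs = 0.5.
Sum = 0.5·[32.375 + 40 + 46.125 + 50] = 84.25.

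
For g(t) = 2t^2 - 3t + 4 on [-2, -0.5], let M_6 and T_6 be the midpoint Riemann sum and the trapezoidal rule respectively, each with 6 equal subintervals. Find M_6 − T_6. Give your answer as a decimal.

-0.046875

M_6 = 16.859375.
T_6 = 16.90625.
M_6 − T_6 = -0.046875.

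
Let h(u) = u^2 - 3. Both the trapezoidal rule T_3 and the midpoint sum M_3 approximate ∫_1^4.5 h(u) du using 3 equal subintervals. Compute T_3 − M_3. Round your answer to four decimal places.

1.1910

T_3 ≈ 20.335648.
M_3 ≈ 19.144676.
T_3 − M_3 ≈ 1.1910.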